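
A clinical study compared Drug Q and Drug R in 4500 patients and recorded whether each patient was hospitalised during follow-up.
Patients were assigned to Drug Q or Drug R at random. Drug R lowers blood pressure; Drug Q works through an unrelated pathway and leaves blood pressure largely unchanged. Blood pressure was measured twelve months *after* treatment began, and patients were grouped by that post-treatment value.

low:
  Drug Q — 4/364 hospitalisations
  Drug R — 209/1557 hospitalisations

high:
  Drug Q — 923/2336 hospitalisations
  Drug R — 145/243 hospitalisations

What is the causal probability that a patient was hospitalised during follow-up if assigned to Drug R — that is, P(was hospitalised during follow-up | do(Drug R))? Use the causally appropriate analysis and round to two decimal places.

Blood pressure lies on the pathway drug → blood pressure → outcome, so adjusting for it blocks the indirect effect. For the total causal effect of drug, use the unadjusted pooled rates.
So P(outcome | do(Drug R)) is just the pooled rate for Drug R: 354/1800 = 0.197.

0.20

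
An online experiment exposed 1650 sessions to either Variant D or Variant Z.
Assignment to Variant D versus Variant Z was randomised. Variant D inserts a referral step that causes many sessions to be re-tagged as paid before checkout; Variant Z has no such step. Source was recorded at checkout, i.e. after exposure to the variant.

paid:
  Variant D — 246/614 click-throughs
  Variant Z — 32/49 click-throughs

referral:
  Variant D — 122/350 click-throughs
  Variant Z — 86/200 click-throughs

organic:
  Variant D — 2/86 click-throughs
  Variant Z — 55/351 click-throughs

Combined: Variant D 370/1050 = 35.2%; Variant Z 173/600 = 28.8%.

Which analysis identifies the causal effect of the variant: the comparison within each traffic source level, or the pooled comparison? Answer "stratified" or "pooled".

pooled

Traffic source here is a post-treatment variable shaped by the variant; conditioning on it would introduce bias rather than remove it. The overall comparison is the causal one.
Pooled: Variant D 35.2% vs Variant Z 28.8%; Variant D is higher overall.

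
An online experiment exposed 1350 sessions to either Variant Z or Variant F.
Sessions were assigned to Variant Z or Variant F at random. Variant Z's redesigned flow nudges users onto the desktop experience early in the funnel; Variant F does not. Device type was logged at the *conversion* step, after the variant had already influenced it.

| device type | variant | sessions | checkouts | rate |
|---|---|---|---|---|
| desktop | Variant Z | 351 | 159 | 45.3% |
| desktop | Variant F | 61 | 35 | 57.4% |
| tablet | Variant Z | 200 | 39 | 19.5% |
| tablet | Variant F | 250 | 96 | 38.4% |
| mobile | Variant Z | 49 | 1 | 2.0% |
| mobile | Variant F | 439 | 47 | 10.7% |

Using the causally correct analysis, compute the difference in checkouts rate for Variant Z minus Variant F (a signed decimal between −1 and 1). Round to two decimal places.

+0.09

Device type is downstream of the variant. One should not condition on a consequence of treatment, so the overall rates are the right comparison.
The causal difference is the pooled difference: 0.332 − 0.237 = +0.094.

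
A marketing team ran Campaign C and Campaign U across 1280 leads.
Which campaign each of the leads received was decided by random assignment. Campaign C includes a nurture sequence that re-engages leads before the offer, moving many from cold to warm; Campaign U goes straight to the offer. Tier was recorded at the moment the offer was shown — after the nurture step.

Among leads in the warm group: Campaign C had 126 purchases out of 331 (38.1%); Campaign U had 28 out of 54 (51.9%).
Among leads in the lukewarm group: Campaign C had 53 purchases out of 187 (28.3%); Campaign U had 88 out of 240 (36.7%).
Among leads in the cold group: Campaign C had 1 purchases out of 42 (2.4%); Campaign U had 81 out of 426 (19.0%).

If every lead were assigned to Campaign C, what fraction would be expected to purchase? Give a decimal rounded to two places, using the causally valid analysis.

Engagement tier is downstream of the campaign. One should not condition on a consequence of treatment, so the overall rates are the right comparison.
So P(outcome | do(Campaign C)) is just the pooled rate for Campaign C: 180/560 = 0.321.

0.32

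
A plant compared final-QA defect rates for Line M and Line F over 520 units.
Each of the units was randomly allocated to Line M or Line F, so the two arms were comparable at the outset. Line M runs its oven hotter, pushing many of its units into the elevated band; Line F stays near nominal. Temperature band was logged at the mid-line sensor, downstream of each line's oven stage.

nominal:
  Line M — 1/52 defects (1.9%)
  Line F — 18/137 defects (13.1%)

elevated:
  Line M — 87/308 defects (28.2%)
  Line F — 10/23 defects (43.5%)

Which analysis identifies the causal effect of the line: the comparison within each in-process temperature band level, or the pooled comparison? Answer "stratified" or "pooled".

The stratified and pooled comparisons disagree (Line M wins within each in-process temperature band; Line F wins overall), so the answer turns on the causal role of in-process temperature band.
In-process temperature band is downstream of the line. One should not condition on a consequence of treatment, so the overall rates are the right comparison.
Pooled: Line M 24.4% vs Line F 17.5%; Line F is lower overall.

pooled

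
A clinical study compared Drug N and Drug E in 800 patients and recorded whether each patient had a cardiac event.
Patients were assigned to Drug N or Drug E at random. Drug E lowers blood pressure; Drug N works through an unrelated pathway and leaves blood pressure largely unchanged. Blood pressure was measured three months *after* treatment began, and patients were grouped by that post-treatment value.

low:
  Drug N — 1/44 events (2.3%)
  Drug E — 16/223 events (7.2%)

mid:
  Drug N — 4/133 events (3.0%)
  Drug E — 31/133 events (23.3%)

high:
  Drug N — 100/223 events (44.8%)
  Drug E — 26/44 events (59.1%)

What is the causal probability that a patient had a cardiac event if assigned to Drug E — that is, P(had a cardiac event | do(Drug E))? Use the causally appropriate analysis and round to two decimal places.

0.18

The stratified and pooled comparisons disagree (Drug N wins within each blood pressure; Drug E wins overall), so the answer turns on the causal role of blood pressure.
Blood pressure lies on the pathway drug → blood pressure → outcome, so adjusting for it blocks the indirect effect. For the total causal effect of drug, use the unadjusted pooled rates.
So P(outcome | do(Drug E)) is just the pooled rate for Drug E: 73/400 = 0.182.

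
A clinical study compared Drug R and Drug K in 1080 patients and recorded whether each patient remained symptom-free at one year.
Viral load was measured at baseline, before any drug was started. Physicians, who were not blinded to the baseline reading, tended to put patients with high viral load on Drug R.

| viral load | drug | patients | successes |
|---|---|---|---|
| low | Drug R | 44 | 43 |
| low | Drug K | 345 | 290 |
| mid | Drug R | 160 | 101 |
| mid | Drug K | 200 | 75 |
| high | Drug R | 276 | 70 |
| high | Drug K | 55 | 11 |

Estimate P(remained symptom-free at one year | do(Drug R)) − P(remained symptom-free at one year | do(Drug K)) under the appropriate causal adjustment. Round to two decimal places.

The stratified and pooled comparisons disagree (Drug R wins within each viral load; Drug K wins overall), so the answer turns on the causal role of viral load.
Nothing the drug does changes viral load; the imbalance is an allocation artefact. With viral load also predicting the outcome, the pooled figure is confounded, and the within-stratum comparison is the causal one.
Adjusting over the population distribution of viral load: 0.360·(0.977−0.841) + 0.333·(0.631−0.375) + 0.306·(0.254−0.200) = +0.151.

+0.15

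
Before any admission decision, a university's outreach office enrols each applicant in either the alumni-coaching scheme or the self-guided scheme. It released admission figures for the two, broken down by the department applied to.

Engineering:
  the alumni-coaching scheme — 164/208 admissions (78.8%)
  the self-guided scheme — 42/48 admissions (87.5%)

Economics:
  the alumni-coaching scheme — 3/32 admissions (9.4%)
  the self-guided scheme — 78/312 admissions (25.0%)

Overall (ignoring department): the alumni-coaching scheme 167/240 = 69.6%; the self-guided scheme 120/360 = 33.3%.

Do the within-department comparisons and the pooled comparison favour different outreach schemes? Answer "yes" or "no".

yes

Within each department level (Engineering 78.8% vs 87.5%; Economics 9.4% vs 25.0%), the self-guided scheme has the higher rate every time. Pooled: 69.6% vs 33.3% — the alumni-coaching scheme has the higher rate overall. The two comparisons disagree.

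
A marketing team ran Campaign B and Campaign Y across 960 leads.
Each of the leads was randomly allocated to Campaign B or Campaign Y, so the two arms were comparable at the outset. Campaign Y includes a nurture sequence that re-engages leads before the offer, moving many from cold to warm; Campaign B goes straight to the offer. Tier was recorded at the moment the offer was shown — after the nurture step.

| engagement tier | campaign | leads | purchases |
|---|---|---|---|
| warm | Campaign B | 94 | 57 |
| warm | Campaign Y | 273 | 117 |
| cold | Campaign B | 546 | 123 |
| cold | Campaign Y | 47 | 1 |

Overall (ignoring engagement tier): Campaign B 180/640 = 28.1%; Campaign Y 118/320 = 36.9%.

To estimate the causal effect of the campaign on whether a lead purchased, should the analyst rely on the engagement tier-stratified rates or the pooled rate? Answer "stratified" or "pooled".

Stratifying would compare campaigns among leads the campaigns themselves sorted into engagement tier groups — a form of selection on an intermediate. The unconditioned pooled rates give the total causal effect.
Pooled: Campaign B 28.1% vs Campaign Y 36.9%; Campaign Y is higher overall.

pooled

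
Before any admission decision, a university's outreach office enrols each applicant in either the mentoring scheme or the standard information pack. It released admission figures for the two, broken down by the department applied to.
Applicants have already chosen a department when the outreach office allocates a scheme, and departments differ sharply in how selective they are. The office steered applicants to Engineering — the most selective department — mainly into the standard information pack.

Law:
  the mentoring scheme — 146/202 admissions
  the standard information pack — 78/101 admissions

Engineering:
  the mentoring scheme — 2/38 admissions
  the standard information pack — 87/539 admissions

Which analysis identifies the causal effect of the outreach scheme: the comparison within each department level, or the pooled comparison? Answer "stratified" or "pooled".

Within every department level the standard information pack has the higher rate, yet pooled the mentoring scheme does — Simpson's reversal.
Since department is a pre-existing factor (not a product of the outreach scheme) and it affects the outcome on its own, it is a confounder. The stratified rates, not the pooled rate, identify the causal effect.
Within each level — Law: 72.3% vs 77.2%; Engineering: 5.3% vs 16.1% — the standard information pack is higher every time.

stratified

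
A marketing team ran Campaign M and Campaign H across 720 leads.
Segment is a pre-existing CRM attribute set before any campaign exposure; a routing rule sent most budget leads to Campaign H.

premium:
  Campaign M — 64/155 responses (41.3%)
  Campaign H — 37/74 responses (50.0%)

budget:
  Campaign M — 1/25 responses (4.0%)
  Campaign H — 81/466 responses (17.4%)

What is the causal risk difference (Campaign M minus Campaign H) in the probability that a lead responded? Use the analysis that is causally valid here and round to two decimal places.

Campaign H is higher inside every customer segment stratum but Campaign M is higher in aggregate. Whether to stratify depends on how customer segment relates to the campaign.
Customer segment satisfies the back-door criterion: it is not a descendant of the campaign, and it blocks the spurious path from campaign to outcome. Adjusting for it (i.e., using the within-customer segment rates) gives the causal effect.
Adjusting over the population distribution of customer segment: 0.318·(0.413−0.500) + 0.682·(0.040−0.174) = -0.119.

-0.12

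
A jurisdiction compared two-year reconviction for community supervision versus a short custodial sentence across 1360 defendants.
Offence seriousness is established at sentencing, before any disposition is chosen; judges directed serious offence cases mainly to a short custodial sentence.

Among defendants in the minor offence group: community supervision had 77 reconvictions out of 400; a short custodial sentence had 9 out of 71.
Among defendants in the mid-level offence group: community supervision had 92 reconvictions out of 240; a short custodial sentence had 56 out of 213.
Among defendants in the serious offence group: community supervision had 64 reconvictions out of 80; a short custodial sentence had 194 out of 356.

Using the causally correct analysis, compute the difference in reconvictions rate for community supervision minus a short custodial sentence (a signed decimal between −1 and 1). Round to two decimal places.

Within every offence seriousness level a short custodial sentence has the lower rate, yet pooled community supervision does — Simpson's reversal.
Since offence seriousness is a pre-existing factor (not a product of the disposition) and it affects the outcome on its own, it is a confounder. The stratified rates, not the pooled rate, identify the causal effect.
Adjusting over the population distribution of offence seriousness: 0.346·(0.193−0.127) + 0.333·(0.383−0.263) + 0.321·(0.800−0.545) = +0.145.

+0.14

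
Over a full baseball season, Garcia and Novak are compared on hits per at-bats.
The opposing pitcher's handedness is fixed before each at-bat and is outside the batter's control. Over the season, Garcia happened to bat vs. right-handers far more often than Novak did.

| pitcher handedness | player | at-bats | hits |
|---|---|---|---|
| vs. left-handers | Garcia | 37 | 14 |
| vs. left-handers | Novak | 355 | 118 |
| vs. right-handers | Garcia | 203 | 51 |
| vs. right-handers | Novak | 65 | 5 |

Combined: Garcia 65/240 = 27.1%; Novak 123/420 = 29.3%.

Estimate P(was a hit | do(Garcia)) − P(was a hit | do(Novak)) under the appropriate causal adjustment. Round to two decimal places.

The stratified and pooled comparisons disagree (Garcia wins within each pitcher handedness; Novak wins overall), so the answer turns on the causal role of pitcher handedness.
Pitcher handedness satisfies the back-door criterion: it is not a descendant of the player, and it blocks the spurious path from player to outcome. Adjusting for it (i.e., using the within-pitcher handedness rates) gives the causal effect.
Adjusting over the population distribution of pitcher handedness: 0.594·(0.378−0.332) + 0.406·(0.251−0.077) = +0.098.

+0.10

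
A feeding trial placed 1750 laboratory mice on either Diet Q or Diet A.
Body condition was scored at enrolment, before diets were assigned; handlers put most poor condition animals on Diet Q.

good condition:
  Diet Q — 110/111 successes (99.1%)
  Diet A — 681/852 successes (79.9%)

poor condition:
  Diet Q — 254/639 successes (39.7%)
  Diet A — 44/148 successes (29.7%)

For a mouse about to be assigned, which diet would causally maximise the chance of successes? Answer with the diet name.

Diet Q

Starting body condition differs across diets for reasons unrelated to any effect of the diet itself, and it separately predicts the outcome — a classic confounder. We must compare within starting body condition levels.
Within each level — good condition: 99.1% vs 79.9%; poor condition: 39.7% vs 29.7% — Diet Q is higher every time.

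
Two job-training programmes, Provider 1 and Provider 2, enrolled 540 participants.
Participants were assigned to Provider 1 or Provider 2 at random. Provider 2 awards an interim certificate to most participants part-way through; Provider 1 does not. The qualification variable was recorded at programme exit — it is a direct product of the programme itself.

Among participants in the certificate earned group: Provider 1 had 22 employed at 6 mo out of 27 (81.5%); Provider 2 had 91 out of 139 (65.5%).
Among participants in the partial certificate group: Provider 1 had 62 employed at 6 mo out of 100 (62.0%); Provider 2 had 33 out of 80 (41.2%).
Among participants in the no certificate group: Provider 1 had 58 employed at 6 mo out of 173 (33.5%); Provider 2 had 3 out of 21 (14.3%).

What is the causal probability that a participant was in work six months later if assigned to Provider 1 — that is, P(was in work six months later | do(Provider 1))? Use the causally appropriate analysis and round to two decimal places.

Qualification attained during the programme lies on the pathway programme → qualification attained during the programme → outcome, so adjusting for it blocks the indirect effect. For the total causal effect of programme, use the unadjusted pooled rates.
So P(outcome | do(Provider 1)) is just the pooled rate for Provider 1: 142/300 = 0.473.

0.47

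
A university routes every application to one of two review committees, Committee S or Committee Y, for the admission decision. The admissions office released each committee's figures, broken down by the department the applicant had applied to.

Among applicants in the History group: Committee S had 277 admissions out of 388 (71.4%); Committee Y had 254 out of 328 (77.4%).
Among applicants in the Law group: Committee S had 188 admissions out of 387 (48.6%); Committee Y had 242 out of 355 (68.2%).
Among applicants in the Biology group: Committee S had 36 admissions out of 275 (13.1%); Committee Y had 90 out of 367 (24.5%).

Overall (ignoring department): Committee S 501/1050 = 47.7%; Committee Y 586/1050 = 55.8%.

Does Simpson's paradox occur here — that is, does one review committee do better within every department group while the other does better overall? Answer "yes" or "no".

no

Within each department level (History 71.4% vs 77.4%; Law 48.6% vs 68.2%; Biology 13.1% vs 24.5%), Committee Y has the higher rate every time. Pooled: 47.7% vs 55.8% — Committee Y has the higher rate overall. They agree.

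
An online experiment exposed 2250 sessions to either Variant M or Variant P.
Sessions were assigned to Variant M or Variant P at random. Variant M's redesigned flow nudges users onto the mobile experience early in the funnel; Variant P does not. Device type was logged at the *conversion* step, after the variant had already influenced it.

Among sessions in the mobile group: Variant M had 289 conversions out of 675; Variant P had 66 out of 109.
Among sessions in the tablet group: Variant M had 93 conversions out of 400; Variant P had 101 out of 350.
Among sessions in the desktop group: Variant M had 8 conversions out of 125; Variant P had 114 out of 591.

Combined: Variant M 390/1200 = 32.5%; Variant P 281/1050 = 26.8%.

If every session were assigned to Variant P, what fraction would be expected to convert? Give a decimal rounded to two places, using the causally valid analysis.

Stratifying would compare variants among sessions the variants themselves sorted into device type groups — a form of selection on an intermediate. The unconditioned pooled rates give the total causal effect.
So P(outcome | do(Variant P)) is just the pooled rate for Variant P: 281/1050 = 0.268.

0.27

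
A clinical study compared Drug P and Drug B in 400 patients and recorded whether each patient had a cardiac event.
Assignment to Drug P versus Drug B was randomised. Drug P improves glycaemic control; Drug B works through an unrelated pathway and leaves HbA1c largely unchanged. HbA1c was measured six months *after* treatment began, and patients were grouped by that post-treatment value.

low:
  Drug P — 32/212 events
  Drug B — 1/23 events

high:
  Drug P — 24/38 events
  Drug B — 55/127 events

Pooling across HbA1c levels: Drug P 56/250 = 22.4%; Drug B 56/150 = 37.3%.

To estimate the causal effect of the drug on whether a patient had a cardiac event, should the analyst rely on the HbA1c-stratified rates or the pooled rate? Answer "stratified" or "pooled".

The distribution of HbA1c is itself part of what the drug does — it is an intermediate outcome. Holding it fixed would remove that part of the effect; the total effect is the pooled difference.
Pooled: Drug P 22.4% vs Drug B 37.3%; Drug P is lower overall.

pooled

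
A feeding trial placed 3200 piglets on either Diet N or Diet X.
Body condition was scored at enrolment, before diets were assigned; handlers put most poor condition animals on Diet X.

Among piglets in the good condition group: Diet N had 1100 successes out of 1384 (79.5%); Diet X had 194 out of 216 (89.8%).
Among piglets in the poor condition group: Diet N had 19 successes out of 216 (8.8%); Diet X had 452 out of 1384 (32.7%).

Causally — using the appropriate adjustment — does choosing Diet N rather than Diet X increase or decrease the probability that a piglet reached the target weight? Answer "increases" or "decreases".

Starting body condition differs across diets for reasons unrelated to any effect of the diet itself, and it separately predicts the outcome — a classic confounder. We must compare within starting body condition levels.
Within each level — good condition: 79.5% vs 89.8%; poor condition: 8.8% vs 32.7% — Diet X is higher every time.

decreases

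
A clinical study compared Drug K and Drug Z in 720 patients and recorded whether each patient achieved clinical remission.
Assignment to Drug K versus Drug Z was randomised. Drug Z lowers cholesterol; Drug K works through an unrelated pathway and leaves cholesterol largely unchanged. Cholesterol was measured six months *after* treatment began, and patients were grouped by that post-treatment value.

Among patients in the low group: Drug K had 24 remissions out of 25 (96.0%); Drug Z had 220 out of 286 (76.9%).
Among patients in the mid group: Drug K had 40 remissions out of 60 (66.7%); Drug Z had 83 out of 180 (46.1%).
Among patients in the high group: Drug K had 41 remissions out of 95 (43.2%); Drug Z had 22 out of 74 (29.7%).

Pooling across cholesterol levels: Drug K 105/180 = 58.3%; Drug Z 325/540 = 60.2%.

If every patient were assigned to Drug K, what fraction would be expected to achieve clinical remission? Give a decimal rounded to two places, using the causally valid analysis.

0.58

Cholesterol is recorded after the drug and is itself shifted by it — it sits on the causal path from drug to outcome. Conditioning on a mediator would strip out part of the effect we want; the pooled comparison gives the total causal effect.
So P(outcome | do(Drug K)) is just the pooled rate for Drug K: 105/180 = 0.583.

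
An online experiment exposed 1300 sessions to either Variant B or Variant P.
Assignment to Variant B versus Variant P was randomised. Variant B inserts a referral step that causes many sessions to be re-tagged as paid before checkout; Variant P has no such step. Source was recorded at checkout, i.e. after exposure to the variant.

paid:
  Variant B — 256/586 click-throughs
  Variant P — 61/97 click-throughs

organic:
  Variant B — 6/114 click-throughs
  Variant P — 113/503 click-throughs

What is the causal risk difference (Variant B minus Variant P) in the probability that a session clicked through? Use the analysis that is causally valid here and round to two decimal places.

+0.08

Because the variant influences traffic source, traffic source is a post-treatment mediator, not a confounder. Stratifying on it would bias the estimate; the causal effect is the crude pooled difference.
The causal difference is the pooled difference: 0.374 − 0.290 = +0.084.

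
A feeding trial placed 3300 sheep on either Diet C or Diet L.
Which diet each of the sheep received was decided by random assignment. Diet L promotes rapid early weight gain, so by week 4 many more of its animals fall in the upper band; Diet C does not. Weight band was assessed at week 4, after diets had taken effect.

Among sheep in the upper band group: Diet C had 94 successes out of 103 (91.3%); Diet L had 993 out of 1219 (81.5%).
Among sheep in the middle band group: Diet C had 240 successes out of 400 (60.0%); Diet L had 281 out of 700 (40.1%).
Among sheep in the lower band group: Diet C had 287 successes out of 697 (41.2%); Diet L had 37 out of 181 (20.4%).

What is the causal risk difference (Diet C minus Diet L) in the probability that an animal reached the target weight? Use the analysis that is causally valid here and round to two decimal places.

Within every week-4 weight band level Diet C has the higher rate, yet pooled Diet L does — Simpson's reversal.
Week-4 weight band is downstream of the diet. One should not condition on a consequence of treatment, so the overall rates are the right comparison.
The causal difference is the pooled difference: 0.517 − 0.624 = -0.107.

-0.11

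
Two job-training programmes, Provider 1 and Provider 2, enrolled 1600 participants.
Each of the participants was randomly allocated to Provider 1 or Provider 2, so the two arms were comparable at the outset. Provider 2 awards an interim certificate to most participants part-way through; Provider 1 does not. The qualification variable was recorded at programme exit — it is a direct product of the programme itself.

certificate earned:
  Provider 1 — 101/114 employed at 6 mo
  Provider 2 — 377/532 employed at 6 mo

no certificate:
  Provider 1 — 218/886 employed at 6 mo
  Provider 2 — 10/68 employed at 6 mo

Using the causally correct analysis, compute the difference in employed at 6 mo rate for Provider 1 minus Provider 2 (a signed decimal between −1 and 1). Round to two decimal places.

-0.33

Qualification attained during the programme is recorded after the programme and is itself shifted by it — it sits on the causal path from programme to outcome. Conditioning on a mediator would strip out part of the effect we want; the pooled comparison gives the total causal effect.
The causal difference is the pooled difference: 0.319 − 0.645 = -0.326.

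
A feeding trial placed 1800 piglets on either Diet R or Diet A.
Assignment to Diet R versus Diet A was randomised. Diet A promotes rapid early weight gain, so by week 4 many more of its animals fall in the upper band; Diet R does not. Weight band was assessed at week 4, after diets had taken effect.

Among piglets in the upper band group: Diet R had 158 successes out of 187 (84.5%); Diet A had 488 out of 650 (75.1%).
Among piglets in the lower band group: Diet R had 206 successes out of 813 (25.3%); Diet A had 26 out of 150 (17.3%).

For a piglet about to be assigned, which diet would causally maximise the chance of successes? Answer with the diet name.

Diet R is higher inside every week-4 weight band stratum but Diet A is higher in aggregate. Whether to stratify depends on how week-4 weight band relates to the diet.
Week-4 weight band here is a post-treatment variable shaped by the diet; conditioning on it would introduce bias rather than remove it. The overall comparison is the causal one.
Pooled: Diet R 36.4% vs Diet A 64.2%; Diet A is higher overall.

Diet A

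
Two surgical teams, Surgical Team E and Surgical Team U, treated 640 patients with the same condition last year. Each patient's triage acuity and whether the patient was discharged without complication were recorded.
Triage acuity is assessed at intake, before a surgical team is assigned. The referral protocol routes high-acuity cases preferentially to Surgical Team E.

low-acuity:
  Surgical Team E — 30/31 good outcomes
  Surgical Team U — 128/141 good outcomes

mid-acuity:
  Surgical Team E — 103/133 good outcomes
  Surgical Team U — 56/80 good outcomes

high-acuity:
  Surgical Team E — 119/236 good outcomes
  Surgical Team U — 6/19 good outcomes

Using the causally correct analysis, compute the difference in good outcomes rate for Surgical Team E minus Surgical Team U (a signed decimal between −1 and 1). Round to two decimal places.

Triage acuity differs across surgical teams for reasons unrelated to any effect of the surgical team itself, and it separately predicts the outcome — a classic confounder. We must compare within triage acuity levels.
Adjusting over the population distribution of triage acuity: 0.269·(0.968−0.908) + 0.333·(0.774−0.700) + 0.398·(0.504−0.316) = +0.116.

+0.12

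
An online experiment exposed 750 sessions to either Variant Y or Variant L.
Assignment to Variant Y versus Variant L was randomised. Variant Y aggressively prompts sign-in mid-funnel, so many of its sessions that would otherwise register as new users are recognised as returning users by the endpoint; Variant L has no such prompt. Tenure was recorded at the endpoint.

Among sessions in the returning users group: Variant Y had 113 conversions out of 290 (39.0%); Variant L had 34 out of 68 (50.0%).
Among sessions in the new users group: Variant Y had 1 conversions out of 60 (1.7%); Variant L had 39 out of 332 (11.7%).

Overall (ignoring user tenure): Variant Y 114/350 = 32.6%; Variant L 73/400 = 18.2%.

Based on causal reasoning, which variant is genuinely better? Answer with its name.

Within every user tenure level Variant L has the higher rate, yet pooled Variant Y does — Simpson's reversal.
The distribution of user tenure is itself part of what the variant does — it is an intermediate outcome. Holding it fixed would remove that part of the effect; the total effect is the pooled difference.
Pooled: Variant Y 32.6% vs Variant L 18.2%; Variant Y is higher overall.

Variant Y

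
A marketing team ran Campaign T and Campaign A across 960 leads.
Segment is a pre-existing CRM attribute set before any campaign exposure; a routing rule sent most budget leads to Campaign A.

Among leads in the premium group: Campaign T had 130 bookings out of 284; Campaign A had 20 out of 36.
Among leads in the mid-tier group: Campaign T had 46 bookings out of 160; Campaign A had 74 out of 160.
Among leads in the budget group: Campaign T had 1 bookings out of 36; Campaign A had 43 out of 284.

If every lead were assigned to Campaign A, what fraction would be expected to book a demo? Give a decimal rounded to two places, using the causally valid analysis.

Within every customer segment level Campaign A has the higher rate, yet pooled Campaign T does — Simpson's reversal.
The imbalance in customer segment arose from how leads were allocated, not from anything the campaign did; and customer segment independently affects the outcome. The pooled gap is confounded — condition on customer segment.
Standardising Campaign A to the population customer segment mix: 0.333·20/36 + 0.333·74/160 + 0.333·43/284 = 0.390.

0.39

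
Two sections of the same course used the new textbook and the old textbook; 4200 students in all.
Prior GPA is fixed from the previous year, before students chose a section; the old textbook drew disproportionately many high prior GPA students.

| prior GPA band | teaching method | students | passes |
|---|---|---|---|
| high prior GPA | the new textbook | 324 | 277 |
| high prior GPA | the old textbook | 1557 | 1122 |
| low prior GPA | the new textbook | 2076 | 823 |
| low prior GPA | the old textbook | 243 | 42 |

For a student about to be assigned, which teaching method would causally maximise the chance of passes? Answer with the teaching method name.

the new textbook

Prior GPA band differs across teaching methods for reasons unrelated to any effect of the teaching method itself, and it separately predicts the outcome — a classic confounder. We must compare within prior GPA band levels.
Within each level — high prior GPA: 85.5% vs 72.1%; low prior GPA: 39.6% vs 17.3% — the new textbook is higher every time.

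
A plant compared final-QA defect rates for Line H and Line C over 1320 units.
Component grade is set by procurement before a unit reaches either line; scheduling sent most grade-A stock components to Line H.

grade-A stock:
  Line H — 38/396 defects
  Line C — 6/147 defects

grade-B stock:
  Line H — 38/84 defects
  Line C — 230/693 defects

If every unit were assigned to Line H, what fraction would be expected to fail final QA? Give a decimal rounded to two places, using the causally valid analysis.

0.31

Component grade differs across lines for reasons unrelated to any effect of the line itself, and it separately predicts the outcome — a classic confounder. We must compare within component grade levels.
Standardising Line H to the population component grade mix: 0.411·38/396 + 0.589·38/84 = 0.306.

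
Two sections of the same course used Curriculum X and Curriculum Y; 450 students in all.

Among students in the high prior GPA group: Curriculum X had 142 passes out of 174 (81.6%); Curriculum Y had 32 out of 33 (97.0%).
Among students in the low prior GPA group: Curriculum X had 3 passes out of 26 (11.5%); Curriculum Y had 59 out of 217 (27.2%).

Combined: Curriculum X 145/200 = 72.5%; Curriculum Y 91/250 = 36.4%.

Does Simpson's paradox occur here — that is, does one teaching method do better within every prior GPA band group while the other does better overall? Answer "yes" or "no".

yes

Within each prior GPA band level (high prior GPA 81.6% vs 97.0%; low prior GPA 11.5% vs 27.2%), Curriculum Y has the higher rate every time. Pooled: 72.5% vs 36.4% — Curriculum X has the higher rate overall. The two comparisons disagree.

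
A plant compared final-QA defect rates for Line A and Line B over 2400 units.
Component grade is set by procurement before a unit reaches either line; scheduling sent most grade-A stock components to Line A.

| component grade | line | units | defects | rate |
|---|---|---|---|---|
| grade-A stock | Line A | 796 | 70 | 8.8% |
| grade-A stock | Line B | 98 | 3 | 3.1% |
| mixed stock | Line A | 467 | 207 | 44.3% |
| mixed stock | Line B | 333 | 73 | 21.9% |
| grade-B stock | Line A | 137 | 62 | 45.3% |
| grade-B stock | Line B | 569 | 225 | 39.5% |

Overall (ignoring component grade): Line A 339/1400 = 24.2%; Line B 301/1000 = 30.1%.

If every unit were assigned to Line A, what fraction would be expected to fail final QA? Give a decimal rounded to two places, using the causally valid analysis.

0.31

Within every component grade level Line B has the lower rate, yet pooled Line A does — Simpson's reversal.
Component grade differs across lines for reasons unrelated to any effect of the line itself, and it separately predicts the outcome — a classic confounder. We must compare within component grade levels.
Standardising Line A to the population component grade mix: 0.372·70/796 + 0.333·207/467 + 0.294·62/137 = 0.314.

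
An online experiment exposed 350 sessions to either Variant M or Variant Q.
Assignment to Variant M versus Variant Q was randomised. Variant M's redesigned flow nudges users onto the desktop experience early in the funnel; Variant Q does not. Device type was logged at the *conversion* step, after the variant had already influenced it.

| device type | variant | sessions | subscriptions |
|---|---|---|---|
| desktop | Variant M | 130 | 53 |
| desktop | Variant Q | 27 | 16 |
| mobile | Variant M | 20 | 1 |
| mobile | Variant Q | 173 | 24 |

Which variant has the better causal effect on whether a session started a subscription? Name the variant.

Variant M

The distribution of device type is itself part of what the variant does — it is an intermediate outcome. Holding it fixed would remove that part of the effect; the total effect is the pooled difference.
Pooled: Variant M 36.0% vs Variant Q 20.0%; Variant M is higher overall.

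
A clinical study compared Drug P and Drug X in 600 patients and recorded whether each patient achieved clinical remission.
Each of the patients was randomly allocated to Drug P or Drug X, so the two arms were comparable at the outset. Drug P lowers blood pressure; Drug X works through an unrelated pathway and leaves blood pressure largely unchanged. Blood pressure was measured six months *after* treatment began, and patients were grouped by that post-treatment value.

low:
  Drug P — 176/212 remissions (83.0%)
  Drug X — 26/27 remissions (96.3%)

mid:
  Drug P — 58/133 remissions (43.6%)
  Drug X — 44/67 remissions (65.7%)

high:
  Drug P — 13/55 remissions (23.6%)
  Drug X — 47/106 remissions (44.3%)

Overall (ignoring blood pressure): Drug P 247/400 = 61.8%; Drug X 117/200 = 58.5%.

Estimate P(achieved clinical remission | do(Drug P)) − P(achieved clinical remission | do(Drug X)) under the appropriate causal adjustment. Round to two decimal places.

Within every blood pressure level Drug X has the higher rate, yet pooled Drug P does — Simpson's reversal.
Stratifying would compare drugs among patients the drugs themselves sorted into blood pressure groups — a form of selection on an intermediate. The unconditioned pooled rates give the total causal effect.
The causal difference is the pooled difference: 0.618 − 0.585 = +0.033.

+0.03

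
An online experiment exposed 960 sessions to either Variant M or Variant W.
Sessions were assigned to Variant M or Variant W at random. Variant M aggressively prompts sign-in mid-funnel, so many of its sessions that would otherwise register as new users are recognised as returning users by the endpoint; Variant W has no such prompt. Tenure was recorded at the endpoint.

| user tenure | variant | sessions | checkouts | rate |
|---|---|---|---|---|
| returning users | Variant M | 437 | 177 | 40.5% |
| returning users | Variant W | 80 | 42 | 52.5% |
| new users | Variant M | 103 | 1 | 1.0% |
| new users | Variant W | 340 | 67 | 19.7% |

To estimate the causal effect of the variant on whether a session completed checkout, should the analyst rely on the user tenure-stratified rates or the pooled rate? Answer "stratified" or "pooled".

User tenure here is a post-treatment variable shaped by the variant; conditioning on it would introduce bias rather than remove it. The overall comparison is the causal one.
Pooled: Variant M 33.0% vs Variant W 26.0%; Variant M is higher overall.

pooled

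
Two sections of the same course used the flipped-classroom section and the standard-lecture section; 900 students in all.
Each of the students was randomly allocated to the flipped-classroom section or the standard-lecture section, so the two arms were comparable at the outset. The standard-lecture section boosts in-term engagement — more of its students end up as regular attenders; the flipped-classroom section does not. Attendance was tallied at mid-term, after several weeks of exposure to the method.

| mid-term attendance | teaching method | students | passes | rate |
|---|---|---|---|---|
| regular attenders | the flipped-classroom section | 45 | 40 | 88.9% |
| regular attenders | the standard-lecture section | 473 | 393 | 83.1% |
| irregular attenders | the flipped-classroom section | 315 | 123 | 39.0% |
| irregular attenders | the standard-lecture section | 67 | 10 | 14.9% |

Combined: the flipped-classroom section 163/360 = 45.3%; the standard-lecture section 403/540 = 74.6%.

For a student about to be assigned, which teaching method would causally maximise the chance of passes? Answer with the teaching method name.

the standard-lecture section

Mid-term attendance lies on the pathway teaching method → mid-term attendance → outcome, so adjusting for it blocks the indirect effect. For the total causal effect of teaching method, use the unadjusted pooled rates.
Pooled: the flipped-classroom section 45.3% vs the standard-lecture section 74.6%; the standard-lecture section is higher overall.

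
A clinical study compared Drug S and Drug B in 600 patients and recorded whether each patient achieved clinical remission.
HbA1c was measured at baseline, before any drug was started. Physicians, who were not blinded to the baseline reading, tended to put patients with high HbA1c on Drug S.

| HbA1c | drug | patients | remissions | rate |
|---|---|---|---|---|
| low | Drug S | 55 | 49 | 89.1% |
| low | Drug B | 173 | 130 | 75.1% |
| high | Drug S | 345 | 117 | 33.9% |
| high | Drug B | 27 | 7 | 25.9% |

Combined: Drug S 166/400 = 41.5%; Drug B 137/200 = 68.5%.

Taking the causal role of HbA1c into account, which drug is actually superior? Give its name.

The imbalance in HbA1c arose from how patients were allocated, not from anything the drug did; and HbA1c independently affects the outcome. The pooled gap is confounded — condition on HbA1c.
Within each level — low: 89.1% vs 75.1%; high: 33.9% vs 25.9% — Drug S is higher every time.

Drug S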